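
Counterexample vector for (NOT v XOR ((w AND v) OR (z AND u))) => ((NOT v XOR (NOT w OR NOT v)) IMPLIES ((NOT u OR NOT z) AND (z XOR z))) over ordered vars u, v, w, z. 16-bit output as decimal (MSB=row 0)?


F1 = (NOT v XOR ((w AND v) OR (z AND u)))
F2 = ((NOT v XOR (NOT w OR NOT v)) IMPLIES ((NOT u OR NOT z) AND (z XOR z)))
Counterexample to F1=>F2 is where F1=1 and F2=0.
Evaluate each row (bits = u,v,w,z, MSB first):
  row 0 [0000]: F1=1 F2=1 -> F1&~F2 -> 0
  row 1 [0001]: F1=1 F2=1 -> F1&~F2 -> 0
  row 2 [0010]: F1=1 F2=1 -> F1&~F2 -> 0
  row 3 [0011]: F1=1 F2=1 -> F1&~F2 -> 0
  row 4 [0100]: F1=0 F2=0 -> F1&~F2 -> 0
  row 5 [0101]: F1=0 F2=0 -> F1&~F2 -> 0
  row 6 [0110]: F1=1 F2=1 -> F1&~F2 -> 0
  row 7 [0111]: F1=1 F2=1 -> F1&~F2 -> 0
  row 8 [1000]: F1=1 F2=1 -> F1&~F2 -> 0
  row 9 [1001]: F1=0 F2=1 -> F1&~F2 -> 0
  row 10 [1010]: F1=1 F2=1 -> F1&~F2 -> 0
  row 11 [1011]: F1=0 F2=1 -> F1&~F2 -> 0
  row 12 [1100]: F1=0 F2=0 -> F1&~F2 -> 0
  row 13 [1101]: F1=1 F2=0 -> F1&~F2 -> 1
  row 14 [1110]: F1=1 F2=1 -> F1&~F2 -> 0
  row 15 [1111]: F1=1 F2=1 -> F1&~F2 -> 0
Full result column, 4 rows per line (u,v fixed per line; w,z runs 00..11 left to right):
  rows 0-3 [u,v=00]: 0000  = hex 0
  rows 4-7 [u,v=01]: 0000  = hex 0
  rows 8-11 [u,v=10]: 0000  = hex 0
  rows 12-15 [u,v=11]: 0100  = hex 4
Counterexample vector (row 0 .. row 15) = 0000000000000100
Output column grouped in 4s = 0000 0000 0000 0100 = 0x0004
Convert to decimal digit by digit (value = value*16 + digit):
  0 -> 0
  0*16 + 0 = 0
  0*16 + 0 = 0
  0*16 + 4 = 4
Decimal = 4

4


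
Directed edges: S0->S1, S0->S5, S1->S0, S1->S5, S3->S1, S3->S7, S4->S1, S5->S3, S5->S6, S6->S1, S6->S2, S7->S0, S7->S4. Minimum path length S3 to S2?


BFS layer-by-layer from S3:
  dist 0: {S3}
  dist 1: {S1, S7}
  dist 2: {S0, S4, S5}
  dist 3: {S6}
  dist 4: {S2}
  -> S2 reached at distance 4
Shortest path length = 4

4


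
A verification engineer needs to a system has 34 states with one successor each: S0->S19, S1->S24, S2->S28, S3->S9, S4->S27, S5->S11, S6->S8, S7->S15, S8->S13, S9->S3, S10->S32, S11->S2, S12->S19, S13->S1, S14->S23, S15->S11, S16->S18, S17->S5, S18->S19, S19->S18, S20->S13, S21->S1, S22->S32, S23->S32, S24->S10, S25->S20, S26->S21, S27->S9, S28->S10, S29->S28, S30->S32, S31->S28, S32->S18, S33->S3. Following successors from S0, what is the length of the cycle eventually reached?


Trace from S0 until a state repeats:
  S0 -> S19 -> S18 -> S19
S19 first seen at step 1, revisited at step 3.
Cycle length = 3 - 1 = 2

2


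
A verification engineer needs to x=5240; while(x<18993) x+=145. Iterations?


Step 1: x goes from 5240 toward 18993 by 145; the body runs while x<18993, so iterations = ceil((bound-start)/step)
Step 2: Distance=13753
Step 3: ceil(13753/145)=95

95


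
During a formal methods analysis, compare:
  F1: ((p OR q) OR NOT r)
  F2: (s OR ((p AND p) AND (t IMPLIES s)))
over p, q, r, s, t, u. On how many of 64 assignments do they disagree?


F1 = ((p OR q) OR NOT r)
F2 = (s OR ((p AND p) AND (t IMPLIES s)))
Evaluate both on each of 64 rows (bits = p,q,r,s,t,u):
  row 0 [000000]: F1=1 F2=0 (differ) -> 1
  row 1 [000001]: F1=1 F2=0 (differ) -> 1
  row 2 [000010]: F1=1 F2=0 (differ) -> 1
  row 3 [000011]: F1=1 F2=0 (differ) -> 1
  row 4 [000100]: F1=1 F2=1 -> 0
  (every remaining row is evaluated the same way; all 64 results are listed next)
Full result column, 8 rows per line (p,q,r fixed per line; s,t,u runs 000..111 left to right):
  rows 0-7 [p,q,r=000]: 11110000  (ones: 4)
  rows 8-15 [p,q,r=001]: 00001111  (ones: 4)
  rows 16-23 [p,q,r=010]: 11110000  (ones: 4)
  rows 24-31 [p,q,r=011]: 11110000  (ones: 4)
  rows 32-39 [p,q,r=100]: 00110000  (ones: 2)
  rows 40-47 [p,q,r=101]: 00110000  (ones: 2)
  rows 48-55 [p,q,r=110]: 00110000  (ones: 2)
  rows 56-63 [p,q,r=111]: 00110000  (ones: 2)
Disagreements = 4+4+4+4+2+2+2+2 = 24

24


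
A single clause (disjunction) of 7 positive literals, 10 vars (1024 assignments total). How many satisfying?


Step 1: Total=2^10=1024
Step 2: Unsat when all 7 false: 2^3=8
Step 3: Sat=1024-8=1016

1016


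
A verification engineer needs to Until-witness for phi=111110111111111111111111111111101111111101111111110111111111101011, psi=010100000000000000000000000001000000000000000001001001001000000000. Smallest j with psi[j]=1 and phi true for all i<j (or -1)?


(phi U psi) at 0: need smallest j with psi[j]=1 and phi[i]=1 for all i in [0,j).
Scan from step 0:
  step 0: phi=1, psi=0 -> continue
  step 1: psi=1 and phi held for [0,1) -> witness found
Witness step = 1

1


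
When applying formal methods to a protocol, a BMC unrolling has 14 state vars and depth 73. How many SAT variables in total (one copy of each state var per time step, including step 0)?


BMC unrolls to depth k, creating one copy of each state var for steps 0..k.
Step count = 73 + 1 = 74 (steps 0 through 73)
Vars per step = 14
Total = 14 * 74 = 1036

1036


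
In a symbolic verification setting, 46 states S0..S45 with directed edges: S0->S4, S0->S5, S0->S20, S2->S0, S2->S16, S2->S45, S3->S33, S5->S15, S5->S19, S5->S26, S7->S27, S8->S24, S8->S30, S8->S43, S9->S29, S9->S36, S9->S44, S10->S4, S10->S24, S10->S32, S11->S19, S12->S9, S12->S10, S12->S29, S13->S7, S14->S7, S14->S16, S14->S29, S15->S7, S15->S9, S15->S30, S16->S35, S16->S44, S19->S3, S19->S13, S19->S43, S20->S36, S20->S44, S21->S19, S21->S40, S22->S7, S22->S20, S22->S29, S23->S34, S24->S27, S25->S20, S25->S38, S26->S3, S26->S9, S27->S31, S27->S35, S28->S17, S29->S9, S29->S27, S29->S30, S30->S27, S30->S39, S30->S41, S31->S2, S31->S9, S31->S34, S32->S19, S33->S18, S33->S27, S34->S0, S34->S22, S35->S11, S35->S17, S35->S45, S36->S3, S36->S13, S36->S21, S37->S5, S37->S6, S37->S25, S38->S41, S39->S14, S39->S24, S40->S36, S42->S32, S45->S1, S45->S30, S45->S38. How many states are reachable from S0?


BFS from S0:
  layer 0: {S0}
  layer 1: {S4, S5, S20}
  layer 2: {S15, S19, S26, S36, S44}
  layer 3: {S3, S7, S9, S13, S21, S30, S43}
  layer 4: {S27, S29, S33, S39, S40, S41}
  layer 5: {S14, S18, S24, S31, S35}
  layer 6: {S2, S11, S16, S17, S34, S45}
  layer 7: {S1, S22, S38}
Reachable set: {S0, S1, S2, S3, S4, S5, S7, S9, S11, S13, S14, S15, S16, S17, S18, S19, S20, S21, S22, S24, S26, S27, S29, S30, S31, S33, S34, S35, S36, S38, S39, S40, S41, S43, S44, S45}
Count = 36

36


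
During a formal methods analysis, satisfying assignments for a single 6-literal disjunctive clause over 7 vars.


Step 1: Total=2^7=128
Step 2: Unsat when all 6 false: 2^1=2
Step 3: Sat=128-2=126

126


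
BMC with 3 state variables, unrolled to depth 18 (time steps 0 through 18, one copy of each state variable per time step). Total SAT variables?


BMC unrolls to depth k, creating one copy of each state var for steps 0..k.
Step count = 18 + 1 = 19 (steps 0 through 18)
Vars per step = 3
Total = 3 * 19 = 57

57


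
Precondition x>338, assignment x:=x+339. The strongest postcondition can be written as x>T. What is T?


Formula: sp(P, x:=E) = exists old_x. (x = E[old_x/x]) AND P[old_x/x] (old_x is the value of x before the assignment; eliminate old_x by solving x = E[old_x/x] for old_x)
Step 1: Precondition P: x>338, i.e. old_x > 338
Step 2: Assignment gives x = old_x + 339, so old_x = x - 339
Step 3: Substitute into P: x - 339 > 338
Step 4: Simplify: x > 338+339 = 677

677


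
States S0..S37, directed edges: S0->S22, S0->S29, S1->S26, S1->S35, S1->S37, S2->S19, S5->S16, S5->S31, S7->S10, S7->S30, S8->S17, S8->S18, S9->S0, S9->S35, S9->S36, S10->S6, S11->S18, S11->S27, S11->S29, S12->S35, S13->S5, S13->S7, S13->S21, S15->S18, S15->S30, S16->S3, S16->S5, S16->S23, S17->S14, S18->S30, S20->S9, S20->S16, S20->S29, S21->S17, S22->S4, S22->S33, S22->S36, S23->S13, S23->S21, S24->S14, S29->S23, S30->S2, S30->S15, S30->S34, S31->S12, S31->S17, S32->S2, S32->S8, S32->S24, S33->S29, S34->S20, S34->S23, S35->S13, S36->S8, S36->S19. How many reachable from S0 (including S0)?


BFS from S0:
  layer 0: {S0}
  layer 1: {S22, S29}
  layer 2: {S4, S23, S33, S36}
  layer 3: {S8, S13, S19, S21}
  layer 4: {S5, S7, S17, S18}
  layer 5: {S10, S14, S16, S30, S31}
  layer 6: {S2, S3, S6, S12, S15, S34}
  layer 7: {S20, S35}
  layer 8: {S9}
Reachable set: {S0, S2, S3, S4, S5, S6, S7, S8, S9, S10, S12, S13, S14, S15, S16, S17, S18, S19, S20, S21, S22, S23, S29, S30, S31, S33, S34, S35, S36}
Count = 29

29


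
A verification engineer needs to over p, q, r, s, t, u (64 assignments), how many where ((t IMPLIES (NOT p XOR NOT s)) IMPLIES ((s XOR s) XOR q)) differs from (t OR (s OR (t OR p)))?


F1 = ((t IMPLIES (NOT p XOR NOT s)) IMPLIES ((s XOR s) XOR q))
F2 = (t OR (s OR (t OR p)))
Evaluate both on each of 64 rows (bits = p,q,r,s,t,u):
  row 0 [000000]: F1=0 F2=0 -> 0
  row 1 [000001]: F1=0 F2=0 -> 0
  row 2 [000010]: F1=1 F2=1 -> 0
  row 3 [000011]: F1=1 F2=1 -> 0
  row 4 [000100]: F1=0 F2=1 (differ) -> 1
  (every remaining row is evaluated the same way; all 64 results are listed next)
Full result column, 8 rows per line (p,q,r fixed per line; s,t,u runs 000..111 left to right):
  rows 0-7 [p,q,r=000]: 00001111  (ones: 4)
  rows 8-15 [p,q,r=001]: 00001111  (ones: 4)
  rows 16-23 [p,q,r=010]: 11000000  (ones: 2)
  rows 24-31 [p,q,r=011]: 11000000  (ones: 2)
  rows 32-39 [p,q,r=100]: 11111100  (ones: 6)
  rows 40-47 [p,q,r=101]: 11111100  (ones: 6)
  rows 48-55 [p,q,r=110]: 00000000  (ones: 0)
  rows 56-63 [p,q,r=111]: 00000000  (ones: 0)
Disagreements = 4+4+2+2+6+6+0+0 = 24

24


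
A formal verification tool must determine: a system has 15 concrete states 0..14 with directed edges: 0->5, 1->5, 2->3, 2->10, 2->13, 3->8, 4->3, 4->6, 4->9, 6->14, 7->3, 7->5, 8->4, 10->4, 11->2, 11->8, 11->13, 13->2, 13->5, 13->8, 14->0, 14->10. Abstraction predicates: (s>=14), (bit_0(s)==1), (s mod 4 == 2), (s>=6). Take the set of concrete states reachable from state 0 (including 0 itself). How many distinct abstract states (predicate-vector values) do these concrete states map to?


BFS from 0:
Concrete reachable: {0, 5}
Abstract via predicates (s>=14), (bit_0(s)==1), (s mod 4 == 2), (s>=6):
  (0,0,0,0) <- {0}
  (0,1,0,0) <- {5}
Distinct abstract states = 2

2


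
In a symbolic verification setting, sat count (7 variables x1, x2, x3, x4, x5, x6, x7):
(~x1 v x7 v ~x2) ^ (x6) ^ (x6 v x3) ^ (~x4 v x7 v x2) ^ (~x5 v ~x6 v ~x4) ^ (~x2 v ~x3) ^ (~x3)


CNF with 7 clauses over 7 vars (128 assignments).
An assignment satisfies CNF iff every clause has >=1 true literal.
Check each row (bits = x1,x2,x3,x4,x5,x6,x7; clause T/F shown):
  row 0 [0000000]: clauses=TFFTTTT -> 0
  row 1 [0000001]: clauses=TFFTTTT -> 0
  row 2 [0000010]: clauses=TTTTTTT -> 1
  row 3 [0000011]: clauses=TTTTTTT -> 1
  row 4 [0000100]: clauses=TFFTTTT -> 0
  (every remaining row is evaluated the same way; all 128 results are listed next)
Full result column, 8 rows per line (x1,x2,x3,x4 fixed per line; x5,x6,x7 runs 000..111 left to right):
  rows 0-7 [x1,x2,x3,x4=0000]: 00110011  (ones: 4)
  rows 8-15 [x1,x2,x3,x4=0001]: 00010000  (ones: 1)
  rows 16-23 [x1,x2,x3,x4=0010]: 00000000  (ones: 0)
  rows 24-31 [x1,x2,x3,x4=0011]: 00000000  (ones: 0)
  rows 32-39 [x1,x2,x3,x4=0100]: 00110011  (ones: 4)
  rows 40-47 [x1,x2,x3,x4=0101]: 00110000  (ones: 2)
  rows 48-55 [x1,x2,x3,x4=0110]: 00000000  (ones: 0)
  rows 56-63 [x1,x2,x3,x4=0111]: 00000000  (ones: 0)
  rows 64-71 [x1,x2,x3,x4=1000]: 00110011  (ones: 4)
  rows 72-79 [x1,x2,x3,x4=1001]: 00010000  (ones: 1)
  rows 80-87 [x1,x2,x3,x4=1010]: 00000000  (ones: 0)
  rows 88-95 [x1,x2,x3,x4=1011]: 00000000  (ones: 0)
  rows 96-103 [x1,x2,x3,x4=1100]: 00010001  (ones: 2)
  rows 104-111 [x1,x2,x3,x4=1101]: 00010000  (ones: 1)
  rows 112-119 [x1,x2,x3,x4=1110]: 00000000  (ones: 0)
  rows 120-127 [x1,x2,x3,x4=1111]: 00000000  (ones: 0)
Satisfying assignments = 4+1+0+0+4+2+0+0+4+1+0+0+2+1+0+0 = 19

19


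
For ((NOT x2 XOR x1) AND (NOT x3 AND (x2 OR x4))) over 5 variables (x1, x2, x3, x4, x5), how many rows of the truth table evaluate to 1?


Formula: ((NOT x2 XOR x1) AND (NOT x3 AND (x2 OR x4))) over 5 vars (32 rows)
Evaluate each row (x1, x2, x3, x4, x5 as bits, MSB first):
  row 0 [00000]: ((NOT 0 XOR 0) AND (NOT 0 AND (0 OR 0))) -> 0
  row 1 [00001]: ((NOT 0 XOR 0) AND (NOT 0 AND (0 OR 0))) -> 0
  row 2 [00010]: ((NOT 0 XOR 0) AND (NOT 0 AND (0 OR 1))) -> 1
  row 3 [00011]: ((NOT 0 XOR 0) AND (NOT 0 AND (0 OR 1))) -> 1
  row 4 [00100]: ((NOT 0 XOR 0) AND (NOT 1 AND (0 OR 0))) -> 0
  row 5 [00101]: ((NOT 0 XOR 0) AND (NOT 1 AND (0 OR 0))) -> 0
  row 6 [00110]: ((NOT 0 XOR 0) AND (NOT 1 AND (0 OR 1))) -> 0
  row 7 [00111]: ((NOT 0 XOR 0) AND (NOT 1 AND (0 OR 1))) -> 0
  row 8 [01000]: ((NOT 1 XOR 0) AND (NOT 0 AND (1 OR 0))) -> 0
  row 9 [01001]: ((NOT 1 XOR 0) AND (NOT 0 AND (1 OR 0))) -> 0
  row 10 [01010]: ((NOT 1 XOR 0) AND (NOT 0 AND (1 OR 1))) -> 0
  row 11 [01011]: ((NOT 1 XOR 0) AND (NOT 0 AND (1 OR 1))) -> 0
  row 12 [01100]: ((NOT 1 XOR 0) AND (NOT 1 AND (1 OR 0))) -> 0
  row 13 [01101]: ((NOT 1 XOR 0) AND (NOT 1 AND (1 OR 0))) -> 0
  row 14 [01110]: ((NOT 1 XOR 0) AND (NOT 1 AND (1 OR 1))) -> 0
  row 15 [01111]: ((NOT 1 XOR 0) AND (NOT 1 AND (1 OR 1))) -> 0
  row 16 [10000]: ((NOT 0 XOR 1) AND (NOT 0 AND (0 OR 0))) -> 0
  row 17 [10001]: ((NOT 0 XOR 1) AND (NOT 0 AND (0 OR 0))) -> 0
  row 18 [10010]: ((NOT 0 XOR 1) AND (NOT 0 AND (0 OR 1))) -> 0
  row 19 [10011]: ((NOT 0 XOR 1) AND (NOT 0 AND (0 OR 1))) -> 0
  row 20 [10100]: ((NOT 0 XOR 1) AND (NOT 1 AND (0 OR 0))) -> 0
  row 21 [10101]: ((NOT 0 XOR 1) AND (NOT 1 AND (0 OR 0))) -> 0
  row 22 [10110]: ((NOT 0 XOR 1) AND (NOT 1 AND (0 OR 1))) -> 0
  row 23 [10111]: ((NOT 0 XOR 1) AND (NOT 1 AND (0 OR 1))) -> 0
  row 24 [11000]: ((NOT 1 XOR 1) AND (NOT 0 AND (1 OR 0))) -> 1
  row 25 [11001]: ((NOT 1 XOR 1) AND (NOT 0 AND (1 OR 0))) -> 1
  row 26 [11010]: ((NOT 1 XOR 1) AND (NOT 0 AND (1 OR 1))) -> 1
  row 27 [11011]: ((NOT 1 XOR 1) AND (NOT 0 AND (1 OR 1))) -> 1
  row 28 [11100]: ((NOT 1 XOR 1) AND (NOT 1 AND (1 OR 0))) -> 0
  row 29 [11101]: ((NOT 1 XOR 1) AND (NOT 1 AND (1 OR 0))) -> 0
  row 30 [11110]: ((NOT 1 XOR 1) AND (NOT 1 AND (1 OR 1))) -> 0
  row 31 [11111]: ((NOT 1 XOR 1) AND (NOT 1 AND (1 OR 1))) -> 0
Full result column, 8 rows per line (x1,x2 fixed per line; x3,x4,x5 runs 000..111 left to right):
  rows 0-7 [x1,x2=00]: 00110000  (ones: 2)
  rows 8-15 [x1,x2=01]: 00000000  (ones: 0)
  rows 16-23 [x1,x2=10]: 00000000  (ones: 0)
  rows 24-31 [x1,x2=11]: 11110000  (ones: 4)
Count of 1-rows = 2+0+0+4 = 6

6


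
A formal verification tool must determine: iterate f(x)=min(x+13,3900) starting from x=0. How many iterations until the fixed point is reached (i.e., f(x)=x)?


Step 1: x=0, cap=3900, increment=13
Step 2: x grows by 13 each step until capped at 3900; fixed point is x=3900
Step 3: iterations = ceil(3900/13) = 300

300


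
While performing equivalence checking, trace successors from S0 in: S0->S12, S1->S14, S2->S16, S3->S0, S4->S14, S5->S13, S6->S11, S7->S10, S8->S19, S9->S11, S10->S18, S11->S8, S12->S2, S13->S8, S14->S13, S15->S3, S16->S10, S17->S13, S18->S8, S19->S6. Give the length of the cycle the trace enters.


Trace from S0 until a state repeats:
  S0 -> S12 -> S2 -> S16 -> S10 -> S18 -> S8 -> S19 -> S6 -> S11 -> S8
S8 first seen at step 6, revisited at step 10.
Cycle length = 10 - 6 = 4

4


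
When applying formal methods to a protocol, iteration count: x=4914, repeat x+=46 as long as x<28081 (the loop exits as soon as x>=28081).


Step 1: x goes from 4914 toward 28081 by 46; the body runs while x<28081, so iterations = ceil((bound-start)/step)
Step 2: Distance=23167
Step 3: ceil(23167/46)=504

504


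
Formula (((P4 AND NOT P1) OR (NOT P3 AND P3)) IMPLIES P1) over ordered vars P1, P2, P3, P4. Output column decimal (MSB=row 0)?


Formula: (((P4 AND NOT P1) OR (NOT P3 AND P3)) IMPLIES P1) over P1, P2, P3, P4 (16 rows)
Evaluate each row (bits = P1,P2,P3,P4, MSB first):
  row 0 [0000]: (((0 AND NOT 0) OR (NOT 0 AND 0)) IMPLIES 0) -> 1
  row 1 [0001]: (((1 AND NOT 0) OR (NOT 0 AND 0)) IMPLIES 0) -> 0
  row 2 [0010]: (((0 AND NOT 0) OR (NOT 1 AND 1)) IMPLIES 0) -> 1
  row 3 [0011]: (((1 AND NOT 0) OR (NOT 1 AND 1)) IMPLIES 0) -> 0
  row 4 [0100]: (((0 AND NOT 0) OR (NOT 0 AND 0)) IMPLIES 0) -> 1
  row 5 [0101]: (((1 AND NOT 0) OR (NOT 0 AND 0)) IMPLIES 0) -> 0
  row 6 [0110]: (((0 AND NOT 0) OR (NOT 1 AND 1)) IMPLIES 0) -> 1
  row 7 [0111]: (((1 AND NOT 0) OR (NOT 1 AND 1)) IMPLIES 0) -> 0
  row 8 [1000]: (((0 AND NOT 1) OR (NOT 0 AND 0)) IMPLIES 1) -> 1
  row 9 [1001]: (((1 AND NOT 1) OR (NOT 0 AND 0)) IMPLIES 1) -> 1
  row 10 [1010]: (((0 AND NOT 1) OR (NOT 1 AND 1)) IMPLIES 1) -> 1
  row 11 [1011]: (((1 AND NOT 1) OR (NOT 1 AND 1)) IMPLIES 1) -> 1
  row 12 [1100]: (((0 AND NOT 1) OR (NOT 0 AND 0)) IMPLIES 1) -> 1
  row 13 [1101]: (((1 AND NOT 1) OR (NOT 0 AND 0)) IMPLIES 1) -> 1
  row 14 [1110]: (((0 AND NOT 1) OR (NOT 1 AND 1)) IMPLIES 1) -> 1
  row 15 [1111]: (((1 AND NOT 1) OR (NOT 1 AND 1)) IMPLIES 1) -> 1
Full result column, 4 rows per line (P1,P2 fixed per line; P3,P4 runs 00..11 left to right):
  rows 0-3 [P1,P2=00]: 1010  = hex A
  rows 4-7 [P1,P2=01]: 1010  = hex A
  rows 8-11 [P1,P2=10]: 1111  = hex F
  rows 12-15 [P1,P2=11]: 1111  = hex F
Output column (row 0 .. row 15) = 1010101011111111
Output column grouped in 4s = 1010 1010 1111 1111 = 0xAAFF
Convert to decimal digit by digit (value = value*16 + digit):
  A -> 10
  10*16 + 10 (A) = 170
  170*16 + 15 (F) = 2735
  2735*16 + 15 (F) = 43775
Decimal = 43775

43775


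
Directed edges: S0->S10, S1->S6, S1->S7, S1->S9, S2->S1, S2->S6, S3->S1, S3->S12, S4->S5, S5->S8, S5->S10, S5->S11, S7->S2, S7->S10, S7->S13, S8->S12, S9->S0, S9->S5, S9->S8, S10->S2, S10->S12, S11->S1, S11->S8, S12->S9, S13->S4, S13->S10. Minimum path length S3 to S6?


BFS layer-by-layer from S3:
  dist 0: {S3}
  dist 1: {S1, S12}
  dist 2: {S6, S7, S9}
  -> S6 reached at distance 2
Shortest path length = 2

2


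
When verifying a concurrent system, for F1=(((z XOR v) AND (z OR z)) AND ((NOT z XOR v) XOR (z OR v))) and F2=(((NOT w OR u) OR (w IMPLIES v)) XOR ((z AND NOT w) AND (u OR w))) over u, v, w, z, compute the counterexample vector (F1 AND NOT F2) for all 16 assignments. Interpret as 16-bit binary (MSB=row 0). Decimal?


F1 = (((z XOR v) AND (z OR z)) AND ((NOT z XOR v) XOR (z OR v)))
F2 = (((NOT w OR u) OR (w IMPLIES v)) XOR ((z AND NOT w) AND (u OR w)))
Counterexample to F1=>F2 is where F1=1 and F2=0.
Evaluate each row (bits = u,v,w,z, MSB first):
  row 0 [0000]: F1=0 F2=1 -> F1&~F2 -> 0
  row 1 [0001]: F1=1 F2=1 -> F1&~F2 -> 0
  row 2 [0010]: F1=0 F2=0 -> F1&~F2 -> 0
  row 3 [0011]: F1=1 F2=0 -> F1&~F2 -> 1
  row 4 [0100]: F1=0 F2=1 -> F1&~F2 -> 0
  row 5 [0101]: F1=0 F2=1 -> F1&~F2 -> 0
  row 6 [0110]: F1=0 F2=1 -> F1&~F2 -> 0
  row 7 [0111]: F1=0 F2=1 -> F1&~F2 -> 0
  row 8 [1000]: F1=0 F2=1 -> F1&~F2 -> 0
  row 9 [1001]: F1=1 F2=0 -> F1&~F2 -> 1
  row 10 [1010]: F1=0 F2=1 -> F1&~F2 -> 0
  row 11 [1011]: F1=1 F2=1 -> F1&~F2 -> 0
  row 12 [1100]: F1=0 F2=1 -> F1&~F2 -> 0
  row 13 [1101]: F1=0 F2=0 -> F1&~F2 -> 0
  row 14 [1110]: F1=0 F2=1 -> F1&~F2 -> 0
  row 15 [1111]: F1=0 F2=1 -> F1&~F2 -> 0
Full result column, 4 rows per line (u,v fixed per line; w,z runs 00..11 left to right):
  rows 0-3 [u,v=00]: 0001  = hex 1
  rows 4-7 [u,v=01]: 0000  = hex 0
  rows 8-11 [u,v=10]: 0100  = hex 4
  rows 12-15 [u,v=11]: 0000  = hex 0
Counterexample vector (row 0 .. row 15) = 0001000001000000
Output column grouped in 4s = 0001 0000 0100 0000 = 0x1040
Convert to decimal digit by digit (value = value*16 + digit):
  1 -> 1
  1*16 + 0 = 16
  16*16 + 4 = 260
  260*16 + 0 = 4160
Decimal = 4160

4160


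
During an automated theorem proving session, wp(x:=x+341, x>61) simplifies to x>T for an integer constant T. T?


Formula: wp(x:=E, P) = P[E/x] (substitute E for x in postcondition)
Step 1: Postcondition: x>61
Step 2: Substitute x+341 for x: x+341>61
Step 3: Solve for x: x > 61-341 = -280

-280


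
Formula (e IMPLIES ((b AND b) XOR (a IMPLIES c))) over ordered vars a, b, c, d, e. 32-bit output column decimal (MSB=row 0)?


Formula: (e IMPLIES ((b AND b) XOR (a IMPLIES c))) over a, b, c, d, e (32 rows)
Evaluate each row (bits = a,b,c,d,e, MSB first):
  row 0 [00000]: (0 IMPLIES ((0 AND 0) XOR (0 IMPLIES 0))) -> 1
  row 1 [00001]: (1 IMPLIES ((0 AND 0) XOR (0 IMPLIES 0))) -> 1
  row 2 [00010]: (0 IMPLIES ((0 AND 0) XOR (0 IMPLIES 0))) -> 1
  row 3 [00011]: (1 IMPLIES ((0 AND 0) XOR (0 IMPLIES 0))) -> 1
  row 4 [00100]: (0 IMPLIES ((0 AND 0) XOR (0 IMPLIES 1))) -> 1
  row 5 [00101]: (1 IMPLIES ((0 AND 0) XOR (0 IMPLIES 1))) -> 1
  row 6 [00110]: (0 IMPLIES ((0 AND 0) XOR (0 IMPLIES 1))) -> 1
  row 7 [00111]: (1 IMPLIES ((0 AND 0) XOR (0 IMPLIES 1))) -> 1
  row 8 [01000]: (0 IMPLIES ((1 AND 1) XOR (0 IMPLIES 0))) -> 1
  row 9 [01001]: (1 IMPLIES ((1 AND 1) XOR (0 IMPLIES 0))) -> 0
  row 10 [01010]: (0 IMPLIES ((1 AND 1) XOR (0 IMPLIES 0))) -> 1
  row 11 [01011]: (1 IMPLIES ((1 AND 1) XOR (0 IMPLIES 0))) -> 0
  row 12 [01100]: (0 IMPLIES ((1 AND 1) XOR (0 IMPLIES 1))) -> 1
  row 13 [01101]: (1 IMPLIES ((1 AND 1) XOR (0 IMPLIES 1))) -> 0
  row 14 [01110]: (0 IMPLIES ((1 AND 1) XOR (0 IMPLIES 1))) -> 1
  row 15 [01111]: (1 IMPLIES ((1 AND 1) XOR (0 IMPLIES 1))) -> 0
  row 16 [10000]: (0 IMPLIES ((0 AND 0) XOR (1 IMPLIES 0))) -> 1
  row 17 [10001]: (1 IMPLIES ((0 AND 0) XOR (1 IMPLIES 0))) -> 0
  row 18 [10010]: (0 IMPLIES ((0 AND 0) XOR (1 IMPLIES 0))) -> 1
  row 19 [10011]: (1 IMPLIES ((0 AND 0) XOR (1 IMPLIES 0))) -> 0
  row 20 [10100]: (0 IMPLIES ((0 AND 0) XOR (1 IMPLIES 1))) -> 1
  row 21 [10101]: (1 IMPLIES ((0 AND 0) XOR (1 IMPLIES 1))) -> 1
  row 22 [10110]: (0 IMPLIES ((0 AND 0) XOR (1 IMPLIES 1))) -> 1
  row 23 [10111]: (1 IMPLIES ((0 AND 0) XOR (1 IMPLIES 1))) -> 1
  row 24 [11000]: (0 IMPLIES ((1 AND 1) XOR (1 IMPLIES 0))) -> 1
  row 25 [11001]: (1 IMPLIES ((1 AND 1) XOR (1 IMPLIES 0))) -> 1
  row 26 [11010]: (0 IMPLIES ((1 AND 1) XOR (1 IMPLIES 0))) -> 1
  row 27 [11011]: (1 IMPLIES ((1 AND 1) XOR (1 IMPLIES 0))) -> 1
  row 28 [11100]: (0 IMPLIES ((1 AND 1) XOR (1 IMPLIES 1))) -> 1
  row 29 [11101]: (1 IMPLIES ((1 AND 1) XOR (1 IMPLIES 1))) -> 0
  row 30 [11110]: (0 IMPLIES ((1 AND 1) XOR (1 IMPLIES 1))) -> 1
  row 31 [11111]: (1 IMPLIES ((1 AND 1) XOR (1 IMPLIES 1))) -> 0
Full result column, 4 rows per line (a,b,c fixed per line; d,e runs 00..11 left to right):
  rows 0-3 [a,b,c=000]: 1111  = hex F
  rows 4-7 [a,b,c=001]: 1111  = hex F
  rows 8-11 [a,b,c=010]: 1010  = hex A
  rows 12-15 [a,b,c=011]: 1010  = hex A
  rows 16-19 [a,b,c=100]: 1010  = hex A
  rows 20-23 [a,b,c=101]: 1111  = hex F
  rows 24-27 [a,b,c=110]: 1111  = hex F
  rows 28-31 [a,b,c=111]: 1010  = hex A
Output column (row 0 .. row 31) = 11111111101010101010111111111010
Output column grouped in 4s = 1111 1111 1010 1010 1010 1111 1111 1010 = 0xFFAAAFFA
Convert to decimal digit by digit (value = value*16 + digit):
  F -> 15
  15*16 + 15 (F) = 255
  255*16 + 10 (A) = 4090
  4090*16 + 10 (A) = 65450
  65450*16 + 10 (A) = 1047210
  1047210*16 + 15 (F) = 16755375
  16755375*16 + 15 (F) = 268086015
  268086015*16 + 10 (A) = 4289376250
Decimal = 4289376250

4289376250


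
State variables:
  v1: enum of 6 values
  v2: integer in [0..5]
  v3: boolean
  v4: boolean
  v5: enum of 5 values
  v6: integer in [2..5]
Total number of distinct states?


State space = product of domain sizes of all variables.
Domain sizes:
  v1 (enum of 6 values): 6
  v2 (integer in [0..5]): 6
  v3 (boolean): 2
  v4 (boolean): 2
  v5 (enum of 5 values): 5
  v6 (integer in [2..5]): 4
Product = 6 * 6 * 2 * 2 * 5 * 4 = 2880

2880


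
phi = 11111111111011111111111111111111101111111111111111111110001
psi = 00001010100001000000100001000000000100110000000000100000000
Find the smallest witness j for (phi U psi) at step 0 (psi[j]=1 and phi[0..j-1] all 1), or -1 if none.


(phi U psi) at 0: need smallest j with psi[j]=1 and phi[i]=1 for all i in [0,j).
Scan from step 0:
  step 0: phi=1, psi=0 -> continue
  step 1: phi=1, psi=0 -> continue
  step 2: phi=1, psi=0 -> continue
  step 3: phi=1, psi=0 -> continue
  step 4: psi=1 and phi held for [0,4) -> witness found
Witness step = 4

4


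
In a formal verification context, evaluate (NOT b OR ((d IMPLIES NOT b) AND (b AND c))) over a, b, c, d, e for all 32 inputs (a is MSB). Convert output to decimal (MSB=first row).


Formula: (NOT b OR ((d IMPLIES NOT b) AND (b AND c))) over a, b, c, d, e (32 rows)
Evaluate each row (bits = a,b,c,d,e, MSB first):
  row 0 [00000]: (NOT 0 OR ((0 IMPLIES NOT 0) AND (0 AND 0))) -> 1
  row 1 [00001]: (NOT 0 OR ((0 IMPLIES NOT 0) AND (0 AND 0))) -> 1
  row 2 [00010]: (NOT 0 OR ((1 IMPLIES NOT 0) AND (0 AND 0))) -> 1
  row 3 [00011]: (NOT 0 OR ((1 IMPLIES NOT 0) AND (0 AND 0))) -> 1
  row 4 [00100]: (NOT 0 OR ((0 IMPLIES NOT 0) AND (0 AND 1))) -> 1
  row 5 [00101]: (NOT 0 OR ((0 IMPLIES NOT 0) AND (0 AND 1))) -> 1
  row 6 [00110]: (NOT 0 OR ((1 IMPLIES NOT 0) AND (0 AND 1))) -> 1
  row 7 [00111]: (NOT 0 OR ((1 IMPLIES NOT 0) AND (0 AND 1))) -> 1
  row 8 [01000]: (NOT 1 OR ((0 IMPLIES NOT 1) AND (1 AND 0))) -> 0
  row 9 [01001]: (NOT 1 OR ((0 IMPLIES NOT 1) AND (1 AND 0))) -> 0
  row 10 [01010]: (NOT 1 OR ((1 IMPLIES NOT 1) AND (1 AND 0))) -> 0
  row 11 [01011]: (NOT 1 OR ((1 IMPLIES NOT 1) AND (1 AND 0))) -> 0
  row 12 [01100]: (NOT 1 OR ((0 IMPLIES NOT 1) AND (1 AND 1))) -> 1
  row 13 [01101]: (NOT 1 OR ((0 IMPLIES NOT 1) AND (1 AND 1))) -> 1
  row 14 [01110]: (NOT 1 OR ((1 IMPLIES NOT 1) AND (1 AND 1))) -> 0
  row 15 [01111]: (NOT 1 OR ((1 IMPLIES NOT 1) AND (1 AND 1))) -> 0
  row 16 [10000]: (NOT 0 OR ((0 IMPLIES NOT 0) AND (0 AND 0))) -> 1
  row 17 [10001]: (NOT 0 OR ((0 IMPLIES NOT 0) AND (0 AND 0))) -> 1
  row 18 [10010]: (NOT 0 OR ((1 IMPLIES NOT 0) AND (0 AND 0))) -> 1
  row 19 [10011]: (NOT 0 OR ((1 IMPLIES NOT 0) AND (0 AND 0))) -> 1
  row 20 [10100]: (NOT 0 OR ((0 IMPLIES NOT 0) AND (0 AND 1))) -> 1
  row 21 [10101]: (NOT 0 OR ((0 IMPLIES NOT 0) AND (0 AND 1))) -> 1
  row 22 [10110]: (NOT 0 OR ((1 IMPLIES NOT 0) AND (0 AND 1))) -> 1
  row 23 [10111]: (NOT 0 OR ((1 IMPLIES NOT 0) AND (0 AND 1))) -> 1
  row 24 [11000]: (NOT 1 OR ((0 IMPLIES NOT 1) AND (1 AND 0))) -> 0
  row 25 [11001]: (NOT 1 OR ((0 IMPLIES NOT 1) AND (1 AND 0))) -> 0
  row 26 [11010]: (NOT 1 OR ((1 IMPLIES NOT 1) AND (1 AND 0))) -> 0
  row 27 [11011]: (NOT 1 OR ((1 IMPLIES NOT 1) AND (1 AND 0))) -> 0
  row 28 [11100]: (NOT 1 OR ((0 IMPLIES NOT 1) AND (1 AND 1))) -> 1
  row 29 [11101]: (NOT 1 OR ((0 IMPLIES NOT 1) AND (1 AND 1))) -> 1
  row 30 [11110]: (NOT 1 OR ((1 IMPLIES NOT 1) AND (1 AND 1))) -> 0
  row 31 [11111]: (NOT 1 OR ((1 IMPLIES NOT 1) AND (1 AND 1))) -> 0
Full result column, 4 rows per line (a,b,c fixed per line; d,e runs 00..11 left to right):
  rows 0-3 [a,b,c=000]: 1111  = hex F
  rows 4-7 [a,b,c=001]: 1111  = hex F
  rows 8-11 [a,b,c=010]: 0000  = hex 0
  rows 12-15 [a,b,c=011]: 1100  = hex C
  rows 16-19 [a,b,c=100]: 1111  = hex F
  rows 20-23 [a,b,c=101]: 1111  = hex F
  rows 24-27 [a,b,c=110]: 0000  = hex 0
  rows 28-31 [a,b,c=111]: 1100  = hex C
Output column (row 0 .. row 31) = 11111111000011001111111100001100
Output column grouped in 4s = 1111 1111 0000 1100 1111 1111 0000 1100 = 0xFF0CFF0C
Convert to decimal digit by digit (value = value*16 + digit):
  F -> 15
  15*16 + 15 (F) = 255
  255*16 + 0 = 4080
  4080*16 + 12 (C) = 65292
  65292*16 + 15 (F) = 1044687
  1044687*16 + 15 (F) = 16715007
  16715007*16 + 0 = 267440112
  267440112*16 + 12 (C) = 4279041804
Decimal = 4279041804

4279041804


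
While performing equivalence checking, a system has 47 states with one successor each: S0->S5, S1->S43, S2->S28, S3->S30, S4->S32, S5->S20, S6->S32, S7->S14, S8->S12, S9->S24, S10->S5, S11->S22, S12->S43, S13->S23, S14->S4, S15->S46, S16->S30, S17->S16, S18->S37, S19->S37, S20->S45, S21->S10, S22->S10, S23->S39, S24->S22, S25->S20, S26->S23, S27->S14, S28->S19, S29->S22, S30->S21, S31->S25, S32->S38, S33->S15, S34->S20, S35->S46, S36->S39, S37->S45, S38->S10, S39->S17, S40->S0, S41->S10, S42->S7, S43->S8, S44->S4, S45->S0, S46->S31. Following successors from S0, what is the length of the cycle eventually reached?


Trace from S0 until a state repeats:
  S0 -> S5 -> S20 -> S45 -> S0
S0 first seen at step 0, revisited at step 4.
Cycle length = 4 - 0 = 4

4


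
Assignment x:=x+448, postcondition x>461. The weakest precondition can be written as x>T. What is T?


Formula: wp(x:=E, P) = P[E/x] (substitute E for x in postcondition)
Step 1: Postcondition: x>461
Step 2: Substitute x+448 for x: x+448>461
Step 3: Solve for x: x > 461-448 = 13

13


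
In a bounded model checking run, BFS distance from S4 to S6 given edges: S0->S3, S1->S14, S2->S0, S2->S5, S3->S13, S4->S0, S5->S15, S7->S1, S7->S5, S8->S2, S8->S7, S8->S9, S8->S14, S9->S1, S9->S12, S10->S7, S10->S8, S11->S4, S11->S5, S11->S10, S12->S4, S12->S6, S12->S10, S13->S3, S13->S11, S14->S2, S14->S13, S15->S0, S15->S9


BFS layer-by-layer from S4:
  dist 0: {S4}
  dist 1: {S0}
  dist 2: {S3}
  dist 3: {S13}
  dist 4: {S11}
  dist 5: {S5, S10}
  dist 6: {S7, S8, S15}
  dist 7: {S1, S2, S9, S14}
  dist 8: {S12}
  dist 9: {S6}
  -> S6 reached at distance 9
Shortest path length = 9

9


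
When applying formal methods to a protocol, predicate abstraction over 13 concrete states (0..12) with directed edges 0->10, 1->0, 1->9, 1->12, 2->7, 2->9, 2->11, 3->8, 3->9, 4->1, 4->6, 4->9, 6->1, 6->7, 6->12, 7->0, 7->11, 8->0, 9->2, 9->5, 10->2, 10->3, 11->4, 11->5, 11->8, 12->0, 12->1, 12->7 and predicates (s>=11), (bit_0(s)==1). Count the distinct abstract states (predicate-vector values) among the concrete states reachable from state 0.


BFS from 0:
Concrete reachable: {0, 1, 2, 3, 4, 5, 6, 7, 8, 9, 10, 11, 12}
Abstract via predicates (s>=11), (bit_0(s)==1):
  (0,0) <- {0, 2, 4, 6, 8, 10}
  (0,1) <- {1, 3, 5, 7, 9}
  (1,0) <- {12}
  (1,1) <- {11}
Distinct abstract states = 4

4


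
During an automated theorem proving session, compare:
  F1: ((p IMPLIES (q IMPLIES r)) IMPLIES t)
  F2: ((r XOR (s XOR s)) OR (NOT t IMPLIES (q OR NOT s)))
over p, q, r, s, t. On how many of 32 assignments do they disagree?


F1 = ((p IMPLIES (q IMPLIES r)) IMPLIES t)
F2 = ((r XOR (s XOR s)) OR (NOT t IMPLIES (q OR NOT s)))
Evaluate both on each of 32 rows (bits = p,q,r,s,t):
  row 0 [00000]: F1=0 F2=1 (differ) -> 1
  row 1 [00001]: F1=1 F2=1 -> 0
  row 2 [00010]: F1=0 F2=0 -> 0
  row 3 [00011]: F1=1 F2=1 -> 0
  row 4 [00100]: F1=0 F2=1 (differ) -> 1
  row 5 [00101]: F1=1 F2=1 -> 0
  row 6 [00110]: F1=0 F2=1 (differ) -> 1
  row 7 [00111]: F1=1 F2=1 -> 0
  row 8 [01000]: F1=0 F2=1 (differ) -> 1
  row 9 [01001]: F1=1 F2=1 -> 0
  row 10 [01010]: F1=0 F2=1 (differ) -> 1
  row 11 [01011]: F1=1 F2=1 -> 0
  row 12 [01100]: F1=0 F2=1 (differ) -> 1
  row 13 [01101]: F1=1 F2=1 -> 0
  row 14 [01110]: F1=0 F2=1 (differ) -> 1
  row 15 [01111]: F1=1 F2=1 -> 0
  row 16 [10000]: F1=0 F2=1 (differ) -> 1
  row 17 [10001]: F1=1 F2=1 -> 0
  row 18 [10010]: F1=0 F2=0 -> 0
  row 19 [10011]: F1=1 F2=1 -> 0
  row 20 [10100]: F1=0 F2=1 (differ) -> 1
  row 21 [10101]: F1=1 F2=1 -> 0
  row 22 [10110]: F1=0 F2=1 (differ) -> 1
  row 23 [10111]: F1=1 F2=1 -> 0
  row 24 [11000]: F1=1 F2=1 -> 0
  row 25 [11001]: F1=1 F2=1 -> 0
  row 26 [11010]: F1=1 F2=1 -> 0
  row 27 [11011]: F1=1 F2=1 -> 0
  row 28 [11100]: F1=0 F2=1 (differ) -> 1
  row 29 [11101]: F1=1 F2=1 -> 0
  row 30 [11110]: F1=0 F2=1 (differ) -> 1
  row 31 [11111]: F1=1 F2=1 -> 0
Full result column, 8 rows per line (p,q fixed per line; r,s,t runs 000..111 left to right):
  rows 0-7 [p,q=00]: 10001010  (ones: 3)
  rows 8-15 [p,q=01]: 10101010  (ones: 4)
  rows 16-23 [p,q=10]: 10001010  (ones: 3)
  rows 24-31 [p,q=11]: 00001010  (ones: 2)
Disagreements = 3+4+3+2 = 12

12


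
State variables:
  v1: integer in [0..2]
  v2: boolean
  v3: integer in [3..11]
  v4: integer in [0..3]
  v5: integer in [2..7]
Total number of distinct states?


State space = product of domain sizes of all variables.
Domain sizes:
  v1 (integer in [0..2]): 3
  v2 (boolean): 2
  v3 (integer in [3..11]): 9
  v4 (integer in [0..3]): 4
  v5 (integer in [2..7]): 6
Product = 3 * 2 * 9 * 4 * 6 = 1296

1296


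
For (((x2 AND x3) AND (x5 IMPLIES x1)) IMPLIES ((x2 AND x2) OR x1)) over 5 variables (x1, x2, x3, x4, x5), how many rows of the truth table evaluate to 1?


Formula: (((x2 AND x3) AND (x5 IMPLIES x1)) IMPLIES ((x2 AND x2) OR x1)) over 5 vars (32 rows)
Evaluate each row (x1, x2, x3, x4, x5 as bits, MSB first):
  row 0 [00000]: (((0 AND 0) AND (0 IMPLIES 0)) IMPLIES ((0 AND 0) OR 0)) -> 1
  row 1 [00001]: (((0 AND 0) AND (1 IMPLIES 0)) IMPLIES ((0 AND 0) OR 0)) -> 1
  row 2 [00010]: (((0 AND 0) AND (0 IMPLIES 0)) IMPLIES ((0 AND 0) OR 0)) -> 1
  row 3 [00011]: (((0 AND 0) AND (1 IMPLIES 0)) IMPLIES ((0 AND 0) OR 0)) -> 1
  row 4 [00100]: (((0 AND 1) AND (0 IMPLIES 0)) IMPLIES ((0 AND 0) OR 0)) -> 1
  row 5 [00101]: (((0 AND 1) AND (1 IMPLIES 0)) IMPLIES ((0 AND 0) OR 0)) -> 1
  row 6 [00110]: (((0 AND 1) AND (0 IMPLIES 0)) IMPLIES ((0 AND 0) OR 0)) -> 1
  row 7 [00111]: (((0 AND 1) AND (1 IMPLIES 0)) IMPLIES ((0 AND 0) OR 0)) -> 1
  row 8 [01000]: (((1 AND 0) AND (0 IMPLIES 0)) IMPLIES ((1 AND 1) OR 0)) -> 1
  row 9 [01001]: (((1 AND 0) AND (1 IMPLIES 0)) IMPLIES ((1 AND 1) OR 0)) -> 1
  row 10 [01010]: (((1 AND 0) AND (0 IMPLIES 0)) IMPLIES ((1 AND 1) OR 0)) -> 1
  row 11 [01011]: (((1 AND 0) AND (1 IMPLIES 0)) IMPLIES ((1 AND 1) OR 0)) -> 1
  row 12 [01100]: (((1 AND 1) AND (0 IMPLIES 0)) IMPLIES ((1 AND 1) OR 0)) -> 1
  row 13 [01101]: (((1 AND 1) AND (1 IMPLIES 0)) IMPLIES ((1 AND 1) OR 0)) -> 1
  row 14 [01110]: (((1 AND 1) AND (0 IMPLIES 0)) IMPLIES ((1 AND 1) OR 0)) -> 1
  row 15 [01111]: (((1 AND 1) AND (1 IMPLIES 0)) IMPLIES ((1 AND 1) OR 0)) -> 1
  row 16 [10000]: (((0 AND 0) AND (0 IMPLIES 1)) IMPLIES ((0 AND 0) OR 1)) -> 1
  row 17 [10001]: (((0 AND 0) AND (1 IMPLIES 1)) IMPLIES ((0 AND 0) OR 1)) -> 1
  row 18 [10010]: (((0 AND 0) AND (0 IMPLIES 1)) IMPLIES ((0 AND 0) OR 1)) -> 1
  row 19 [10011]: (((0 AND 0) AND (1 IMPLIES 1)) IMPLIES ((0 AND 0) OR 1)) -> 1
  row 20 [10100]: (((0 AND 1) AND (0 IMPLIES 1)) IMPLIES ((0 AND 0) OR 1)) -> 1
  row 21 [10101]: (((0 AND 1) AND (1 IMPLIES 1)) IMPLIES ((0 AND 0) OR 1)) -> 1
  row 22 [10110]: (((0 AND 1) AND (0 IMPLIES 1)) IMPLIES ((0 AND 0) OR 1)) -> 1
  row 23 [10111]: (((0 AND 1) AND (1 IMPLIES 1)) IMPLIES ((0 AND 0) OR 1)) -> 1
  row 24 [11000]: (((1 AND 0) AND (0 IMPLIES 1)) IMPLIES ((1 AND 1) OR 1)) -> 1
  row 25 [11001]: (((1 AND 0) AND (1 IMPLIES 1)) IMPLIES ((1 AND 1) OR 1)) -> 1
  row 26 [11010]: (((1 AND 0) AND (0 IMPLIES 1)) IMPLIES ((1 AND 1) OR 1)) -> 1
  row 27 [11011]: (((1 AND 0) AND (1 IMPLIES 1)) IMPLIES ((1 AND 1) OR 1)) -> 1
  row 28 [11100]: (((1 AND 1) AND (0 IMPLIES 1)) IMPLIES ((1 AND 1) OR 1)) -> 1
  row 29 [11101]: (((1 AND 1) AND (1 IMPLIES 1)) IMPLIES ((1 AND 1) OR 1)) -> 1
  row 30 [11110]: (((1 AND 1) AND (0 IMPLIES 1)) IMPLIES ((1 AND 1) OR 1)) -> 1
  row 31 [11111]: (((1 AND 1) AND (1 IMPLIES 1)) IMPLIES ((1 AND 1) OR 1)) -> 1
Full result column, 8 rows per line (x1,x2 fixed per line; x3,x4,x5 runs 000..111 left to right):
  rows 0-7 [x1,x2=00]: 11111111  (ones: 8)
  rows 8-15 [x1,x2=01]: 11111111  (ones: 8)
  rows 16-23 [x1,x2=10]: 11111111  (ones: 8)
  rows 24-31 [x1,x2=11]: 11111111  (ones: 8)
Count of 1-rows = 8+8+8+8 = 32

32


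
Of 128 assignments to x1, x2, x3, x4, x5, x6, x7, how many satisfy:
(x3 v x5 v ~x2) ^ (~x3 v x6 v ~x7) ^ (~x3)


CNF with 3 clauses over 7 vars (128 assignments).
An assignment satisfies CNF iff every clause has >=1 true literal.
Check each row (bits = x1,x2,x3,x4,x5,x6,x7; clause T/F shown):
  row 0 [0000000]: clauses=TTT -> 1
  row 1 [0000001]: clauses=TTT -> 1
  row 2 [0000010]: clauses=TTT -> 1
  row 3 [0000011]: clauses=TTT -> 1
  row 4 [0000100]: clauses=TTT -> 1
  (every remaining row is evaluated the same way; all 128 results are listed next)
Full result column, 8 rows per line (x1,x2,x3,x4 fixed per line; x5,x6,x7 runs 000..111 left to right):
  rows 0-7 [x1,x2,x3,x4=0000]: 11111111  (ones: 8)
  rows 8-15 [x1,x2,x3,x4=0001]: 11111111  (ones: 8)
  rows 16-23 [x1,x2,x3,x4=0010]: 00000000  (ones: 0)
  rows 24-31 [x1,x2,x3,x4=0011]: 00000000  (ones: 0)
  rows 32-39 [x1,x2,x3,x4=0100]: 00001111  (ones: 4)
  rows 40-47 [x1,x2,x3,x4=0101]: 00001111  (ones: 4)
  rows 48-55 [x1,x2,x3,x4=0110]: 00000000  (ones: 0)
  rows 56-63 [x1,x2,x3,x4=0111]: 00000000  (ones: 0)
  rows 64-71 [x1,x2,x3,x4=1000]: 11111111  (ones: 8)
  rows 72-79 [x1,x2,x3,x4=1001]: 11111111  (ones: 8)
  rows 80-87 [x1,x2,x3,x4=1010]: 00000000  (ones: 0)
  rows 88-95 [x1,x2,x3,x4=1011]: 00000000  (ones: 0)
  rows 96-103 [x1,x2,x3,x4=1100]: 00001111  (ones: 4)
  rows 104-111 [x1,x2,x3,x4=1101]: 00001111  (ones: 4)
  rows 112-119 [x1,x2,x3,x4=1110]: 00000000  (ones: 0)
  rows 120-127 [x1,x2,x3,x4=1111]: 00000000  (ones: 0)
Satisfying assignments = 8+8+0+0+4+4+0+0+8+8+0+0+4+4+0+0 = 48

48


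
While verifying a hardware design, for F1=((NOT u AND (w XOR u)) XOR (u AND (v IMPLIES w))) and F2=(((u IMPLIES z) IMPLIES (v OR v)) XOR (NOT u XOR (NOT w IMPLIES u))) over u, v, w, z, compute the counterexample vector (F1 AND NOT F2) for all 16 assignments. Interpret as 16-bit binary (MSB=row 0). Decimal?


F1 = ((NOT u AND (w XOR u)) XOR (u AND (v IMPLIES w)))
F2 = (((u IMPLIES z) IMPLIES (v OR v)) XOR (NOT u XOR (NOT w IMPLIES u)))
Counterexample to F1=>F2 is where F1=1 and F2=0.
Evaluate each row (bits = u,v,w,z, MSB first):
  row 0 [0000]: F1=0 F2=1 -> F1&~F2 -> 0
  row 1 [0001]: F1=0 F2=1 -> F1&~F2 -> 0
  row 2 [0010]: F1=1 F2=0 -> F1&~F2 -> 1
  row 3 [0011]: F1=1 F2=0 -> F1&~F2 -> 1
  row 4 [0100]: F1=0 F2=0 -> F1&~F2 -> 0
  row 5 [0101]: F1=0 F2=0 -> F1&~F2 -> 0
  row 6 [0110]: F1=1 F2=1 -> F1&~F2 -> 0
  row 7 [0111]: F1=1 F2=1 -> F1&~F2 -> 0
  row 8 [1000]: F1=1 F2=0 -> F1&~F2 -> 1
  row 9 [1001]: F1=1 F2=1 -> F1&~F2 -> 0
  row 10 [1010]: F1=1 F2=0 -> F1&~F2 -> 1
  row 11 [1011]: F1=1 F2=1 -> F1&~F2 -> 0
  row 12 [1100]: F1=0 F2=0 -> F1&~F2 -> 0
  row 13 [1101]: F1=0 F2=0 -> F1&~F2 -> 0
  row 14 [1110]: F1=1 F2=0 -> F1&~F2 -> 1
  row 15 [1111]: F1=1 F2=0 -> F1&~F2 -> 1
Full result column, 4 rows per line (u,v fixed per line; w,z runs 00..11 left to right):
  rows 0-3 [u,v=00]: 0011  = hex 3
  rows 4-7 [u,v=01]: 0000  = hex 0
  rows 8-11 [u,v=10]: 1010  = hex A
  rows 12-15 [u,v=11]: 0011  = hex 3
Counterexample vector (row 0 .. row 15) = 0011000010100011
Output column grouped in 4s = 0011 0000 1010 0011 = 0x30A3
Convert to decimal digit by digit (value = value*16 + digit):
  3 -> 3
  3*16 + 0 = 48
  48*16 + 10 (A) = 778
  778*16 + 3 = 12451
Decimal = 12451

12451


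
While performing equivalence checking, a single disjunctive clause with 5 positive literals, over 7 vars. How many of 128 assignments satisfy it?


Step 1: Total=2^7=128
Step 2: Unsat when all 5 false: 2^2=4
Step 3: Sat=128-4=124

124


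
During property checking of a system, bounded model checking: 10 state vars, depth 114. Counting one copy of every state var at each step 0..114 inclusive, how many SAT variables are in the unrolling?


BMC unrolls to depth k, creating one copy of each state var for steps 0..k.
Step count = 114 + 1 = 115 (steps 0 through 114)
Vars per step = 10
Total = 10 * 115 = 1150

1150


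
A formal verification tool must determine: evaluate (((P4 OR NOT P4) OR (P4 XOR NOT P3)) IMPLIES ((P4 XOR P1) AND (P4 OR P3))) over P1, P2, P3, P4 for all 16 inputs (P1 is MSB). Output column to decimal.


Formula: (((P4 OR NOT P4) OR (P4 XOR NOT P3)) IMPLIES ((P4 XOR P1) AND (P4 OR P3))) over P1, P2, P3, P4 (16 rows)
Evaluate each row (bits = P1,P2,P3,P4, MSB first):
  row 0 [0000]: (((0 OR NOT 0) OR (0 XOR NOT 0)) IMPLIES ((0 XOR 0) AND (0 OR 0))) -> 0
  row 1 [0001]: (((1 OR NOT 1) OR (1 XOR NOT 0)) IMPLIES ((1 XOR 0) AND (1 OR 0))) -> 1
  row 2 [0010]: (((0 OR NOT 0) OR (0 XOR NOT 1)) IMPLIES ((0 XOR 0) AND (0 OR 1))) -> 0
  row 3 [0011]: (((1 OR NOT 1) OR (1 XOR NOT 1)) IMPLIES ((1 XOR 0) AND (1 OR 1))) -> 1
  row 4 [0100]: (((0 OR NOT 0) OR (0 XOR NOT 0)) IMPLIES ((0 XOR 0) AND (0 OR 0))) -> 0
  row 5 [0101]: (((1 OR NOT 1) OR (1 XOR NOT 0)) IMPLIES ((1 XOR 0) AND (1 OR 0))) -> 1
  row 6 [0110]: (((0 OR NOT 0) OR (0 XOR NOT 1)) IMPLIES ((0 XOR 0) AND (0 OR 1))) -> 0
  row 7 [0111]: (((1 OR NOT 1) OR (1 XOR NOT 1)) IMPLIES ((1 XOR 0) AND (1 OR 1))) -> 1
  row 8 [1000]: (((0 OR NOT 0) OR (0 XOR NOT 0)) IMPLIES ((0 XOR 1) AND (0 OR 0))) -> 0
  row 9 [1001]: (((1 OR NOT 1) OR (1 XOR NOT 0)) IMPLIES ((1 XOR 1) AND (1 OR 0))) -> 0
  row 10 [1010]: (((0 OR NOT 0) OR (0 XOR NOT 1)) IMPLIES ((0 XOR 1) AND (0 OR 1))) -> 1
  row 11 [1011]: (((1 OR NOT 1) OR (1 XOR NOT 1)) IMPLIES ((1 XOR 1) AND (1 OR 1))) -> 0
  row 12 [1100]: (((0 OR NOT 0) OR (0 XOR NOT 0)) IMPLIES ((0 XOR 1) AND (0 OR 0))) -> 0
  row 13 [1101]: (((1 OR NOT 1) OR (1 XOR NOT 0)) IMPLIES ((1 XOR 1) AND (1 OR 0))) -> 0
  row 14 [1110]: (((0 OR NOT 0) OR (0 XOR NOT 1)) IMPLIES ((0 XOR 1) AND (0 OR 1))) -> 1
  row 15 [1111]: (((1 OR NOT 1) OR (1 XOR NOT 1)) IMPLIES ((1 XOR 1) AND (1 OR 1))) -> 0
Full result column, 4 rows per line (P1,P2 fixed per line; P3,P4 runs 00..11 left to right):
  rows 0-3 [P1,P2=00]: 0101  = hex 5
  rows 4-7 [P1,P2=01]: 0101  = hex 5
  rows 8-11 [P1,P2=10]: 0010  = hex 2
  rows 12-15 [P1,P2=11]: 0010  = hex 2
Output column (row 0 .. row 15) = 0101010100100010
Output column grouped in 4s = 0101 0101 0010 0010 = 0x5522
Convert to decimal digit by digit (value = value*16 + digit):
  5 -> 5
  5*16 + 5 = 85
  85*16 + 2 = 1362
  1362*16 + 2 = 21794
Decimal = 21794

21794
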